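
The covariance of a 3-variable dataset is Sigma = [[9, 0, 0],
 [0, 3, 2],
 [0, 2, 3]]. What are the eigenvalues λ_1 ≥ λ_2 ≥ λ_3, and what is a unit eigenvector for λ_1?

Step 1 — characteristic polynomial p(λ) = det(λI - Sigma) = λ³ - tr·λ² + c_1·λ - det, where tr = trace, c_1 = sum of the principal 2×2 minors, det = det(Sigma):
  tr = 9 + 3 + 3 = 15,
  c_1 = (9·3 - (0)²) + (9·3 - (0)²) + (3·3 - (2)²) = 27 + 27 + 5 = 59,
  det = 9·(3·3 - (2)²) - (0)·((0)·3 - (2)·(0)) + (0)·((0)·(2) - 3·(0)) = 9·(5) - (0)·(0) + (0)·(0) = 45.
  So p(λ) = λ³ - 15λ² + 59λ - 45.
Step 2 — look for an integer root (rational root theorem: any rational root is an integer divisor of 45). Testing λ = 1:
  p(1) = 1 - 15 + 59 - 45 = 0  ✓
  Dividing out (λ - 1): p(λ) = (λ - 1)(λ² - 14λ + 45).
Step 3 — remaining eigenvalues from the quadratic λ² - 14λ + 45 = 0:
  Δ = 14² - 4·45 = 196 - 180 = 16,  λ = (14 ± √16)/2 = (14 ± 4)/2 = 9 or 5.
  Sorted: λ_1 = 9,  λ_2 = 5,  λ_3 = 1  (check: sum = 15 = tr ✓).

Step 4 — unit eigenvector for λ_1 = 9: v spans the null space of (Sigma - λ_1 I), whose rows are
  r_1 = (0, 0, 0),  r_2 = (0, -6, 2),  r_3 = (0, 2, -6).
  v is orthogonal to every row, so take v ∝ r_2 × r_3 = ((-6)·(-6) - (2)·(2), (2)·(0) - (0)·(-6), (0)·(2) - (-6)·(0)) = (32, 0, 0).
  Rescale (divide by 32): u = (1, 0, 0).
  ||u|| = √((1)² + (0)² + (0)²) = √(1) = 1,  v_1 = u/||u|| ≈ (1, 0, 0) (||v_1|| = 1).

λ_1 = 9,  λ_2 = 5,  λ_3 = 1;  v_1 ≈ (1, 0, 0)


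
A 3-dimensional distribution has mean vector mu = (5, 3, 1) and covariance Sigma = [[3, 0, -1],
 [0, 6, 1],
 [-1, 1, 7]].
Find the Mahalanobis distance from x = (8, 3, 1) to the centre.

Step 1 — centre the observation: (x - mu) = (3, 0, 0).

Step 2 — invert Sigma (cofactor / det for 3×3, or solve directly):
  Sigma^{-1} = [[0.3504, -0.0085, 0.0513],
 [-0.0085, 0.1709, -0.0256],
 [0.0513, -0.0256, 0.1538]].

Step 3 — form the quadratic (x - mu)^T · Sigma^{-1} · (x - mu):
  Sigma^{-1} · (x - mu) = (1.0513, -0.0256, 0.1538).
  (x - mu)^T · [Sigma^{-1} · (x - mu)] = (3)·(1.0513) + (0)·(-0.0256) + (0)·(0.1538) = 3.1538.

Step 4 — take square root: d = √(3.1538) ≈ 1.7759.

d(x, mu) = √(3.1538) ≈ 1.7759


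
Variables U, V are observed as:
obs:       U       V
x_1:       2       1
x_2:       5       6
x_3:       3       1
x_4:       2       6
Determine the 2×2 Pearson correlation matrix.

Step 1 — column means:
  mean(U) = (2 + 5 + 3 + 2) / 4 = 12/4 = 3
  mean(V) = (1 + 6 + 1 + 6) / 4 = 14/4 = 3.5

Step 2 — sample variances and covariances s[i,j] = (1/(n-1)) · Σ_k (x_{k,i} - mean_i) · (x_{k,j} - mean_j), with n-1 = 3:
  s[U,U] = ((-1)·(-1) + (2)·(2) + (0)·(0) + (-1)·(-1)) / 3 = 6/3 = 2
  s[U,V] = ((-1)·(-2.5) + (2)·(2.5) + (0)·(-2.5) + (-1)·(2.5)) / 3 = 5/3 = 1.6667
  s[V,V] = ((-2.5)·(-2.5) + (2.5)·(2.5) + (-2.5)·(-2.5) + (2.5)·(2.5)) / 3 = 25/3 = 8.3333
  Sample standard deviations s_i = √(s[i,i]):
  s(U) = √(2) = 1.4142
  s(V) = √(8.3333) = 2.8868

Step 3 — r_{ij} = s_{ij} / (s_i · s_j):
  r[U,U] = 1 (diagonal).
  r[U,V] = 1.6667 / (1.4142 · 2.8868) = 1.6667 / 4.0825 = 0.4082
  r[V,V] = 1 (diagonal).

R is symmetric with unit diagonal. Assembling:

R = [[1, 0.4082],
 [0.4082, 1]]


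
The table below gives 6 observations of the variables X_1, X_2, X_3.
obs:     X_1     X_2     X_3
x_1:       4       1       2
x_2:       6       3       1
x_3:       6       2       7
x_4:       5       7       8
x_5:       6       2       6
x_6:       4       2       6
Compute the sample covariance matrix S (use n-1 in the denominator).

Step 1 — column means:
  mean(X_1) = (4 + 6 + 6 + 5 + 6 + 4) / 6 = 31/6 = 5.1667
  mean(X_2) = (1 + 3 + 2 + 7 + 2 + 2) / 6 = 17/6 = 2.8333
  mean(X_3) = (2 + 1 + 7 + 8 + 6 + 6) / 6 = 30/6 = 5

Step 2 — sample covariance S[i,j] = (1/(n-1)) · Σ_k (x_{k,i} - mean_i) · (x_{k,j} - mean_j), with n-1 = 5.
  S[X_1,X_1] = ((-1.1667)·(-1.1667) + (0.8333)·(0.8333) + (0.8333)·(0.8333) + (-0.1667)·(-0.1667) + (0.8333)·(0.8333) + (-1.1667)·(-1.1667)) / 5 = 4.8333/5 = 0.9667
  S[X_1,X_2] = ((-1.1667)·(-1.8333) + (0.8333)·(0.1667) + (0.8333)·(-0.8333) + (-0.1667)·(4.1667) + (0.8333)·(-0.8333) + (-1.1667)·(-0.8333)) / 5 = 1.1667/5 = 0.2333
  S[X_1,X_3] = ((-1.1667)·(-3) + (0.8333)·(-4) + (0.8333)·(2) + (-0.1667)·(3) + (0.8333)·(1) + (-1.1667)·(1)) / 5 = 1/5 = 0.2
  S[X_2,X_2] = ((-1.8333)·(-1.8333) + (0.1667)·(0.1667) + (-0.8333)·(-0.8333) + (4.1667)·(4.1667) + (-0.8333)·(-0.8333) + (-0.8333)·(-0.8333)) / 5 = 22.8333/5 = 4.5667
  S[X_2,X_3] = ((-1.8333)·(-3) + (0.1667)·(-4) + (-0.8333)·(2) + (4.1667)·(3) + (-0.8333)·(1) + (-0.8333)·(1)) / 5 = 14/5 = 2.8
  S[X_3,X_3] = ((-3)·(-3) + (-4)·(-4) + (2)·(2) + (3)·(3) + (1)·(1) + (1)·(1)) / 5 = 40/5 = 8

S is symmetric (S[j,i] = S[i,j]). Assembling:

S = [[0.9667, 0.2333, 0.2],
 [0.2333, 4.5667, 2.8],
 [0.2, 2.8, 8]]


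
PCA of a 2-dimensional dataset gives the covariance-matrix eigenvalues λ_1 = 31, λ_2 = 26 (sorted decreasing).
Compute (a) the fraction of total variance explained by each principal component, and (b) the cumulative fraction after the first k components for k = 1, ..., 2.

Step 1 — total variance = trace(Sigma) = Σ λ_i = 31 + 26 = 57.

Step 2 — fraction explained by component i = λ_i / Σ λ:
  PC1: 31/57 = 0.5439
  PC2: 26/57 = 0.4561

Step 3 — cumulative fraction after k components = (λ_1 + ... + λ_k) / Σ λ:
  k = 1: 31/57 = 0.5439
  k = 2: (31 + 26)/57 = 57/57 = 1

Summary (fraction, with percent):

explained: PC1 0.5439 (54.39%), PC2 0.4561 (45.61%);  cumulative: 0.5439, 1


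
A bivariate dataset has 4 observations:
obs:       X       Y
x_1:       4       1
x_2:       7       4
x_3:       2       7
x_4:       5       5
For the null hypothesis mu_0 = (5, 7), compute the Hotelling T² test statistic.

Step 1 — sample mean vector:
  mean(X) = (4 + 7 + 2 + 5) / 4 = 18/4 = 4.5
  mean(Y) = (1 + 4 + 7 + 5) / 4 = 17/4 = 4.25
  x̄ = (4.5, 4.25),  deviation x̄ - mu_0 = (4.5, 4.25) - (5, 7) = (-0.5, -2.75).

Step 2 — sample covariance matrix, S[i,j] = (1/(n-1)) · Σ_k (x_{k,i} - mean_i) · (x_{k,j} - mean_j), divisor n-1 = 3:
  S[X,X] = ((-0.5)·(-0.5) + (2.5)·(2.5) + (-2.5)·(-2.5) + (0.5)·(0.5)) / 3 = 13/3 = 4.3333
  S[X,Y] = ((-0.5)·(-3.25) + (2.5)·(-0.25) + (-2.5)·(2.75) + (0.5)·(0.75)) / 3 = -5.5/3 = -1.8333
  S[Y,Y] = ((-3.25)·(-3.25) + (-0.25)·(-0.25) + (2.75)·(2.75) + (0.75)·(0.75)) / 3 = 18.75/3 = 6.25
  S = [[4.3333, -1.8333],
 [-1.8333, 6.25]].

Step 3 — invert S. det(S) = 4.3333·6.25 - (-1.8333)² = 23.7222.
  S^{-1} = (1/det) · [[d, -b], [-b, a]] = [[0.2635, 0.0773],
 [0.0773, 0.1827]].

Step 4 — quadratic form (x̄ - mu_0)^T · S^{-1} · (x̄ - mu_0):
  S^{-1} · (x̄ - mu_0) = (-0.3443, -0.541),
  (x̄ - mu_0)^T · [...] = (-0.5)·(-0.3443) + (-2.75)·(-0.541) = 1.6598.

Step 5 — scale by n: T² = 4 · 1.6598 = 6.6393.

T² ≈ 6.6393


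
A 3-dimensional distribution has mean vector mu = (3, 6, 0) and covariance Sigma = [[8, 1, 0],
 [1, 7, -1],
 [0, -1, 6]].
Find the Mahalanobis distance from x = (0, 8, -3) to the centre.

Step 1 — centre the observation: (x - mu) = (-3, 2, -3).

Step 2 — invert Sigma (cofactor / det for 3×3, or solve directly):
  Sigma^{-1} = [[0.1273, -0.0186, -0.0031],
 [-0.0186, 0.1491, 0.0248],
 [-0.0031, 0.0248, 0.1708]].

Step 3 — form the quadratic (x - mu)^T · Sigma^{-1} · (x - mu):
  Sigma^{-1} · (x - mu) = (-0.4099, 0.2795, -0.4534).
  (x - mu)^T · [Sigma^{-1} · (x - mu)] = (-3)·(-0.4099) + (2)·(0.2795) + (-3)·(-0.4534) = 3.1491.

Step 4 — take square root: d = √(3.1491) ≈ 1.7746.

d(x, mu) = √(3.1491) ≈ 1.7746


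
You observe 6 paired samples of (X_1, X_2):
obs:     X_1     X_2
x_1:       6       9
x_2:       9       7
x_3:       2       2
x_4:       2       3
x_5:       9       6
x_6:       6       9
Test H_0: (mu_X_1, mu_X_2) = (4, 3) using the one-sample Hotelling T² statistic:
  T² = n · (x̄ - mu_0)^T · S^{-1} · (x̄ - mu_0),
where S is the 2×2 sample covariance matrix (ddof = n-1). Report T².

Step 1 — sample mean vector:
  mean(X_1) = (6 + 9 + 2 + 2 + 9 + 6) / 6 = 34/6 = 5.6667
  mean(X_2) = (9 + 7 + 2 + 3 + 6 + 9) / 6 = 36/6 = 6
  x̄ = (5.6667, 6),  deviation x̄ - mu_0 = (5.6667, 6) - (4, 3) = (1.6667, 3).

Step 2 — sample covariance matrix, S[i,j] = (1/(n-1)) · Σ_k (x_{k,i} - mean_i) · (x_{k,j} - mean_j), divisor n-1 = 5:
  S[X_1,X_1] = ((0.3333)·(0.3333) + (3.3333)·(3.3333) + (-3.6667)·(-3.6667) + (-3.6667)·(-3.6667) + (3.3333)·(3.3333) + (0.3333)·(0.3333)) / 5 = 49.3333/5 = 9.8667
  S[X_1,X_2] = ((0.3333)·(3) + (3.3333)·(1) + (-3.6667)·(-4) + (-3.6667)·(-3) + (3.3333)·(0) + (0.3333)·(3)) / 5 = 31/5 = 6.2
  S[X_2,X_2] = ((3)·(3) + (1)·(1) + (-4)·(-4) + (-3)·(-3) + (0)·(0) + (3)·(3)) / 5 = 44/5 = 8.8
  S = [[9.8667, 6.2],
 [6.2, 8.8]].

Step 3 — invert S. det(S) = 9.8667·8.8 - (6.2)² = 48.3867.
  S^{-1} = (1/det) · [[d, -b], [-b, a]] = [[0.1819, -0.1281],
 [-0.1281, 0.2039]].

Step 4 — quadratic form (x̄ - mu_0)^T · S^{-1} · (x̄ - mu_0):
  S^{-1} · (x̄ - mu_0) = (-0.0813, 0.3982),
  (x̄ - mu_0)^T · [...] = (1.6667)·(-0.0813) + (3)·(0.3982) = 1.0591.

Step 5 — scale by n: T² = 6 · 1.0591 = 6.3544.

T² ≈ 6.3544


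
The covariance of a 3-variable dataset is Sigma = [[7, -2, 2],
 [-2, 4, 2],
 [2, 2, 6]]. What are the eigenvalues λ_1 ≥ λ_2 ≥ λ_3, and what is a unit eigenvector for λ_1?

Step 1 — characteristic polynomial p(λ) = det(λI - Sigma) = λ³ - tr·λ² + c_1·λ - det, where tr = trace, c_1 = sum of the principal 2×2 minors, det = det(Sigma):
  tr = 7 + 4 + 6 = 17,
  c_1 = (7·4 - (-2)²) + (7·6 - (2)²) + (4·6 - (2)²) = 24 + 38 + 20 = 82,
  det = 7·(4·6 - (2)²) - (-2)·((-2)·6 - (2)·(2)) + (2)·((-2)·(2) - 4·(2)) = 7·(20) - (-2)·(-16) + (2)·(-12) = 84.
  So p(λ) = λ³ - 17λ² + 82λ - 84.
Step 2 — look for an integer root (rational root theorem: any rational root is an integer divisor of 84). Testing λ = 7:
  p(7) = 343 - 833 + 574 - 84 = 0  ✓
  Dividing out (λ - 7): p(λ) = (λ - 7)(λ² - 10λ + 12).
Step 3 — remaining eigenvalues from the quadratic λ² - 10λ + 12 = 0:
  Δ = 10² - 4·12 = 100 - 48 = 52,  λ = (10 ± √52)/2 = (10 ± 7.2111)/2 ≈ 8.6056 or 1.3944.
  Sorted: λ_1 = 8.6056,  λ_2 = 7,  λ_3 = 1.3944  (check: sum = 17 = tr ✓).

Step 4 — unit eigenvector for λ_1 ≈ 8.6056: v spans the null space of (Sigma - λ_1 I), whose rows are
  r_1 = (-1.6056, -2, 2),  r_2 = (-2, -4.6056, 2),  r_3 = (2, 2, -2.6056).
  v is orthogonal to every row, so take v ∝ r_1 × r_2 = ((-2)·(2) - (2)·(-4.6056), (2)·(-2) - (-1.6056)·(2), (-1.6056)·(-4.6056) - (-2)·(-2)) ≈ (5.2111, -0.7889, 3.3944).
  Let u = (5.2111, -0.7889, 3.3944).
  ||u|| = √((5.2111)² + (-0.7889)² + (3.3944)²) = √(39.3002) ≈ 6.269,  v_1 = u/||u|| ≈ (0.8313, -0.1258, 0.5415) (||v_1|| = 1).

λ_1 = 8.6056,  λ_2 = 7,  λ_3 = 1.3944;  v_1 ≈ (0.8313, -0.1258, 0.5415)


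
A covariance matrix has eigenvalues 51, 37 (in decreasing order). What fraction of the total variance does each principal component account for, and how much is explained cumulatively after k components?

Step 1 — total variance = trace(Sigma) = Σ λ_i = 51 + 37 = 88.

Step 2 — fraction explained by component i = λ_i / Σ λ:
  PC1: 51/88 = 0.5795
  PC2: 37/88 = 0.4205

Step 3 — cumulative fraction after k components = (λ_1 + ... + λ_k) / Σ λ:
  k = 1: 51/88 = 0.5795
  k = 2: (51 + 37)/88 = 88/88 = 1

Summary (fraction, with percent):

explained: PC1 0.5795 (57.95%), PC2 0.4205 (42.05%);  cumulative: 0.5795, 1


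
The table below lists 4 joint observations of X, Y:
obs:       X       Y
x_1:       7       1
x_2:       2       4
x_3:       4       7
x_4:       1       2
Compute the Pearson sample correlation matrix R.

Step 1 — column means:
  mean(X) = (7 + 2 + 4 + 1) / 4 = 14/4 = 3.5
  mean(Y) = (1 + 4 + 7 + 2) / 4 = 14/4 = 3.5

Step 2 — sample variances and covariances s[i,j] = (1/(n-1)) · Σ_k (x_{k,i} - mean_i) · (x_{k,j} - mean_j), with n-1 = 3:
  s[X,X] = ((3.5)·(3.5) + (-1.5)·(-1.5) + (0.5)·(0.5) + (-2.5)·(-2.5)) / 3 = 21/3 = 7
  s[X,Y] = ((3.5)·(-2.5) + (-1.5)·(0.5) + (0.5)·(3.5) + (-2.5)·(-1.5)) / 3 = -4/3 = -1.3333
  s[Y,Y] = ((-2.5)·(-2.5) + (0.5)·(0.5) + (3.5)·(3.5) + (-1.5)·(-1.5)) / 3 = 21/3 = 7
  Sample standard deviations s_i = √(s[i,i]):
  s(X) = √(7) = 2.6458
  s(Y) = √(7) = 2.6458

Step 3 — r_{ij} = s_{ij} / (s_i · s_j):
  r[X,X] = 1 (diagonal).
  r[X,Y] = -1.3333 / (2.6458 · 2.6458) = -1.3333 / 7 = -0.1905
  r[Y,Y] = 1 (diagonal).

R is symmetric with unit diagonal. Assembling:

R = [[1, -0.1905],
 [-0.1905, 1]]


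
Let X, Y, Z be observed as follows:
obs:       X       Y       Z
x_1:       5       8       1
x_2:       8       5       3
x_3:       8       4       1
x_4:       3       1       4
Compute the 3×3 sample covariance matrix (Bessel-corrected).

Step 1 — column means:
  mean(X) = (5 + 8 + 8 + 3) / 4 = 24/4 = 6
  mean(Y) = (8 + 5 + 4 + 1) / 4 = 18/4 = 4.5
  mean(Z) = (1 + 3 + 1 + 4) / 4 = 9/4 = 2.25

Step 2 — sample covariance S[i,j] = (1/(n-1)) · Σ_k (x_{k,i} - mean_i) · (x_{k,j} - mean_j), with n-1 = 3.
  S[X,X] = ((-1)·(-1) + (2)·(2) + (2)·(2) + (-3)·(-3)) / 3 = 18/3 = 6
  S[X,Y] = ((-1)·(3.5) + (2)·(0.5) + (2)·(-0.5) + (-3)·(-3.5)) / 3 = 7/3 = 2.3333
  S[X,Z] = ((-1)·(-1.25) + (2)·(0.75) + (2)·(-1.25) + (-3)·(1.75)) / 3 = -5/3 = -1.6667
  S[Y,Y] = ((3.5)·(3.5) + (0.5)·(0.5) + (-0.5)·(-0.5) + (-3.5)·(-3.5)) / 3 = 25/3 = 8.3333
  S[Y,Z] = ((3.5)·(-1.25) + (0.5)·(0.75) + (-0.5)·(-1.25) + (-3.5)·(1.75)) / 3 = -9.5/3 = -3.1667
  S[Z,Z] = ((-1.25)·(-1.25) + (0.75)·(0.75) + (-1.25)·(-1.25) + (1.75)·(1.75)) / 3 = 6.75/3 = 2.25

S is symmetric (S[j,i] = S[i,j]). Assembling:

S = [[6, 2.3333, -1.6667],
 [2.3333, 8.3333, -3.1667],
 [-1.6667, -3.1667, 2.25]]


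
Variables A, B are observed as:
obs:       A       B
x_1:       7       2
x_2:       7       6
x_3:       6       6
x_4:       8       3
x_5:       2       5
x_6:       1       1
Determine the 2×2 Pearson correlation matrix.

Step 1 — column means:
  mean(A) = (7 + 7 + 6 + 8 + 2 + 1) / 6 = 31/6 = 5.1667
  mean(B) = (2 + 6 + 6 + 3 + 5 + 1) / 6 = 23/6 = 3.8333

Step 2 — sample variances and covariances s[i,j] = (1/(n-1)) · Σ_k (x_{k,i} - mean_i) · (x_{k,j} - mean_j), with n-1 = 5:
  s[A,A] = ((1.8333)·(1.8333) + (1.8333)·(1.8333) + (0.8333)·(0.8333) + (2.8333)·(2.8333) + (-3.1667)·(-3.1667) + (-4.1667)·(-4.1667)) / 5 = 42.8333/5 = 8.5667
  s[A,B] = ((1.8333)·(-1.8333) + (1.8333)·(2.1667) + (0.8333)·(2.1667) + (2.8333)·(-0.8333) + (-3.1667)·(1.1667) + (-4.1667)·(-2.8333)) / 5 = 8.1667/5 = 1.6333
  s[B,B] = ((-1.8333)·(-1.8333) + (2.1667)·(2.1667) + (2.1667)·(2.1667) + (-0.8333)·(-0.8333) + (1.1667)·(1.1667) + (-2.8333)·(-2.8333)) / 5 = 22.8333/5 = 4.5667
  Sample standard deviations s_i = √(s[i,i]):
  s(A) = √(8.5667) = 2.9269
  s(B) = √(4.5667) = 2.137

Step 3 — r_{ij} = s_{ij} / (s_i · s_j):
  r[A,A] = 1 (diagonal).
  r[A,B] = 1.6333 / (2.9269 · 2.137) = 1.6333 / 6.2547 = 0.2611
  r[B,B] = 1 (diagonal).

R is symmetric with unit diagonal. Assembling:

R = [[1, 0.2611],
 [0.2611, 1]]


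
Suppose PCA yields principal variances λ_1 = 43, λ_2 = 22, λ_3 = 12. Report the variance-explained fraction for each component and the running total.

Step 1 — total variance = trace(Sigma) = Σ λ_i = 43 + 22 + 12 = 77.

Step 2 — fraction explained by component i = λ_i / Σ λ:
  PC1: 43/77 = 0.5584
  PC2: 22/77 = 0.2857
  PC3: 12/77 = 0.1558

Step 3 — cumulative fraction after k components = (λ_1 + ... + λ_k) / Σ λ:
  k = 1: 43/77 = 0.5584
  k = 2: (43 + 22)/77 = 65/77 = 0.8442
  k = 3: (43 + 22 + 12)/77 = 77/77 = 1

Summary (fraction, with percent):

explained: PC1 0.5584 (55.84%), PC2 0.2857 (28.57%), PC3 0.1558 (15.58%);  cumulative: 0.5584, 0.8442, 1


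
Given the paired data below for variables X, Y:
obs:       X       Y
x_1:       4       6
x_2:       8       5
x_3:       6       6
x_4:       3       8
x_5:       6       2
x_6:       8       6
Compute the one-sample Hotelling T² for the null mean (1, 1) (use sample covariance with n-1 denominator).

Step 1 — sample mean vector:
  mean(X) = (4 + 8 + 6 + 3 + 6 + 8) / 6 = 35/6 = 5.8333
  mean(Y) = (6 + 5 + 6 + 8 + 2 + 6) / 6 = 33/6 = 5.5
  x̄ = (5.8333, 5.5),  deviation x̄ - mu_0 = (5.8333, 5.5) - (1, 1) = (4.8333, 4.5).

Step 2 — sample covariance matrix, S[i,j] = (1/(n-1)) · Σ_k (x_{k,i} - mean_i) · (x_{k,j} - mean_j), divisor n-1 = 5:
  S[X,X] = ((-1.8333)·(-1.8333) + (2.1667)·(2.1667) + (0.1667)·(0.1667) + (-2.8333)·(-2.8333) + (0.1667)·(0.1667) + (2.1667)·(2.1667)) / 5 = 20.8333/5 = 4.1667
  S[X,Y] = ((-1.8333)·(0.5) + (2.1667)·(-0.5) + (0.1667)·(0.5) + (-2.8333)·(2.5) + (0.1667)·(-3.5) + (2.1667)·(0.5)) / 5 = -8.5/5 = -1.7
  S[Y,Y] = ((0.5)·(0.5) + (-0.5)·(-0.5) + (0.5)·(0.5) + (2.5)·(2.5) + (-3.5)·(-3.5) + (0.5)·(0.5)) / 5 = 19.5/5 = 3.9
  S = [[4.1667, -1.7],
 [-1.7, 3.9]].

Step 3 — invert S. det(S) = 4.1667·3.9 - (-1.7)² = 13.36.
  S^{-1} = (1/det) · [[d, -b], [-b, a]] = [[0.2919, 0.1272],
 [0.1272, 0.3119]].

Step 4 — quadratic form (x̄ - mu_0)^T · S^{-1} · (x̄ - mu_0):
  S^{-1} · (x̄ - mu_0) = (1.9835, 2.0185),
  (x̄ - mu_0)^T · [...] = (4.8333)·(1.9835) + (4.5)·(2.0185) = 18.6702.

Step 5 — scale by n: T² = 6 · 18.6702 = 112.021.

T² ≈ 112.021


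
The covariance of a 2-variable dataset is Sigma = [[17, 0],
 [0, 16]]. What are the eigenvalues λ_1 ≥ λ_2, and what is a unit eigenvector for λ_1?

Step 1 — characteristic polynomial of 2×2 Sigma:
  det(Sigma - λI) = λ² - trace · λ + det = 0.
  trace = 17 + 16 = 33, det = 17·16 - (0)² = 272.
Step 2 — discriminant:
  Δ = trace² - 4·det = 1089 - 1088 = 1.
Step 3 — eigenvalues:
  λ = (trace ± √Δ)/2 = (33 ± 1)/2,
  λ_1 = 17,  λ_2 = 16.

Step 4 — unit eigenvector for λ_1: Sigma is diagonal, so its eigenvectors are the coordinate axes. λ_1 = 17 is the diagonal entry on the first coordinate axis, hence
  v_1 = (1, 0) (||v_1|| = 1).

λ_1 = 17,  λ_2 = 16;  v_1 ≈ (1, 0)


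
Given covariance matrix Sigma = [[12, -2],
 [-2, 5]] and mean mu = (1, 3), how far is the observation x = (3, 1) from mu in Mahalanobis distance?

Step 1 — centre the observation: (x - mu) = (2, -2).

Step 2 — invert Sigma. det(Sigma) = 12·5 - (-2)² = 56.
  Sigma^{-1} = (1/det) · [[d, -b], [-b, a]] = [[0.0893, 0.0357],
 [0.0357, 0.2143]].

Step 3 — form the quadratic (x - mu)^T · Sigma^{-1} · (x - mu):
  Sigma^{-1} · (x - mu) = (0.1071, -0.3571).
  (x - mu)^T · [Sigma^{-1} · (x - mu)] = (2)·(0.1071) + (-2)·(-0.3571) = 0.9286.

Step 4 — take square root: d = √(0.9286) ≈ 0.9636.

d(x, mu) = √(0.9286) ≈ 0.9636


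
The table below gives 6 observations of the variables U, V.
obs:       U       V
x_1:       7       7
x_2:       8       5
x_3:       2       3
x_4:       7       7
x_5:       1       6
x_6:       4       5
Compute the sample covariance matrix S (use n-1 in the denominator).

Step 1 — column means:
  mean(U) = (7 + 8 + 2 + 7 + 1 + 4) / 6 = 29/6 = 4.8333
  mean(V) = (7 + 5 + 3 + 7 + 6 + 5) / 6 = 33/6 = 5.5

Step 2 — sample covariance S[i,j] = (1/(n-1)) · Σ_k (x_{k,i} - mean_i) · (x_{k,j} - mean_j), with n-1 = 5.
  S[U,U] = ((2.1667)·(2.1667) + (3.1667)·(3.1667) + (-2.8333)·(-2.8333) + (2.1667)·(2.1667) + (-3.8333)·(-3.8333) + (-0.8333)·(-0.8333)) / 5 = 42.8333/5 = 8.5667
  S[U,V] = ((2.1667)·(1.5) + (3.1667)·(-0.5) + (-2.8333)·(-2.5) + (2.1667)·(1.5) + (-3.8333)·(0.5) + (-0.8333)·(-0.5)) / 5 = 10.5/5 = 2.1
  S[V,V] = ((1.5)·(1.5) + (-0.5)·(-0.5) + (-2.5)·(-2.5) + (1.5)·(1.5) + (0.5)·(0.5) + (-0.5)·(-0.5)) / 5 = 11.5/5 = 2.3

S is symmetric (S[j,i] = S[i,j]). Assembling:

S = [[8.5667, 2.1],
 [2.1, 2.3]]


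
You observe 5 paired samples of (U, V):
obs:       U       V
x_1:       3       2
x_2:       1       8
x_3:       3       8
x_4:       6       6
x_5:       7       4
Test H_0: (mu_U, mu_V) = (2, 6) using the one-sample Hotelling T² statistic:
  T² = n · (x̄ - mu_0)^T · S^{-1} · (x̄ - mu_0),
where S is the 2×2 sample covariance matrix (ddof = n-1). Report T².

Step 1 — sample mean vector:
  mean(U) = (3 + 1 + 3 + 6 + 7) / 5 = 20/5 = 4
  mean(V) = (2 + 8 + 8 + 6 + 4) / 5 = 28/5 = 5.6
  x̄ = (4, 5.6),  deviation x̄ - mu_0 = (4, 5.6) - (2, 6) = (2, -0.4).

Step 2 — sample covariance matrix, S[i,j] = (1/(n-1)) · Σ_k (x_{k,i} - mean_i) · (x_{k,j} - mean_j), divisor n-1 = 4:
  S[U,U] = ((-1)·(-1) + (-3)·(-3) + (-1)·(-1) + (2)·(2) + (3)·(3)) / 4 = 24/4 = 6
  S[U,V] = ((-1)·(-3.6) + (-3)·(2.4) + (-1)·(2.4) + (2)·(0.4) + (3)·(-1.6)) / 4 = -10/4 = -2.5
  S[V,V] = ((-3.6)·(-3.6) + (2.4)·(2.4) + (2.4)·(2.4) + (0.4)·(0.4) + (-1.6)·(-1.6)) / 4 = 27.2/4 = 6.8
  S = [[6, -2.5],
 [-2.5, 6.8]].

Step 3 — invert S. det(S) = 6·6.8 - (-2.5)² = 34.55.
  S^{-1} = (1/det) · [[d, -b], [-b, a]] = [[0.1968, 0.0724],
 [0.0724, 0.1737]].

Step 4 — quadratic form (x̄ - mu_0)^T · S^{-1} · (x̄ - mu_0):
  S^{-1} · (x̄ - mu_0) = (0.3647, 0.0753),
  (x̄ - mu_0)^T · [...] = (2)·(0.3647) + (-0.4)·(0.0753) = 0.6993.

Step 5 — scale by n: T² = 5 · 0.6993 = 3.4964.

T² ≈ 3.4964


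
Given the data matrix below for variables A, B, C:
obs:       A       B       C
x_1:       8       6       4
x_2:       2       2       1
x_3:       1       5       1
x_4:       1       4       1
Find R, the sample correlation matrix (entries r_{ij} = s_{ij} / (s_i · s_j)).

Step 1 — column means:
  mean(A) = (8 + 2 + 1 + 1) / 4 = 12/4 = 3
  mean(B) = (6 + 2 + 5 + 4) / 4 = 17/4 = 4.25
  mean(C) = (4 + 1 + 1 + 1) / 4 = 7/4 = 1.75

Step 2 — sample variances and covariances s[i,j] = (1/(n-1)) · Σ_k (x_{k,i} - mean_i) · (x_{k,j} - mean_j), with n-1 = 3:
  s[A,A] = ((5)·(5) + (-1)·(-1) + (-2)·(-2) + (-2)·(-2)) / 3 = 34/3 = 11.3333
  s[A,B] = ((5)·(1.75) + (-1)·(-2.25) + (-2)·(0.75) + (-2)·(-0.25)) / 3 = 10/3 = 3.3333
  s[A,C] = ((5)·(2.25) + (-1)·(-0.75) + (-2)·(-0.75) + (-2)·(-0.75)) / 3 = 15/3 = 5
  s[B,B] = ((1.75)·(1.75) + (-2.25)·(-2.25) + (0.75)·(0.75) + (-0.25)·(-0.25)) / 3 = 8.75/3 = 2.9167
  s[B,C] = ((1.75)·(2.25) + (-2.25)·(-0.75) + (0.75)·(-0.75) + (-0.25)·(-0.75)) / 3 = 5.25/3 = 1.75
  s[C,C] = ((2.25)·(2.25) + (-0.75)·(-0.75) + (-0.75)·(-0.75) + (-0.75)·(-0.75)) / 3 = 6.75/3 = 2.25
  Sample standard deviations s_i = √(s[i,i]):
  s(A) = √(11.3333) = 3.3665
  s(B) = √(2.9167) = 1.7078
  s(C) = √(2.25) = 1.5

Step 3 — r_{ij} = s_{ij} / (s_i · s_j):
  r[A,A] = 1 (diagonal).
  r[A,B] = 3.3333 / (3.3665 · 1.7078) = 3.3333 / 5.7494 = 0.5798
  r[A,C] = 5 / (3.3665 · 1.5) = 5 / 5.0498 = 0.9901
  r[B,B] = 1 (diagonal).
  r[B,C] = 1.75 / (1.7078 · 1.5) = 1.75 / 2.5617 = 0.6831
  r[C,C] = 1 (diagonal).

R is symmetric with unit diagonal. Assembling:

R = [[1, 0.5798, 0.9901],
 [0.5798, 1, 0.6831],
 [0.9901, 0.6831, 1]]


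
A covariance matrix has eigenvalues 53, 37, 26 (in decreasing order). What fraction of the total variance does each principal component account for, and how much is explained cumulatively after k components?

Step 1 — total variance = trace(Sigma) = Σ λ_i = 53 + 37 + 26 = 116.

Step 2 — fraction explained by component i = λ_i / Σ λ:
  PC1: 53/116 = 0.4569
  PC2: 37/116 = 0.319
  PC3: 26/116 = 0.2241

Step 3 — cumulative fraction after k components = (λ_1 + ... + λ_k) / Σ λ:
  k = 1: 53/116 = 0.4569
  k = 2: (53 + 37)/116 = 90/116 = 0.7759
  k = 3: (53 + 37 + 26)/116 = 116/116 = 1

Summary (fraction, with percent):

explained: PC1 0.4569 (45.69%), PC2 0.319 (31.9%), PC3 0.2241 (22.41%);  cumulative: 0.4569, 0.7759, 1


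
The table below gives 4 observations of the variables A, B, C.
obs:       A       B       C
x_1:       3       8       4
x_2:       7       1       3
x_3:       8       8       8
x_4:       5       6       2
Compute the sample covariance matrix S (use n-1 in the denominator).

Step 1 — column means:
  mean(A) = (3 + 7 + 8 + 5) / 4 = 23/4 = 5.75
  mean(B) = (8 + 1 + 8 + 6) / 4 = 23/4 = 5.75
  mean(C) = (4 + 3 + 8 + 2) / 4 = 17/4 = 4.25

Step 2 — sample covariance S[i,j] = (1/(n-1)) · Σ_k (x_{k,i} - mean_i) · (x_{k,j} - mean_j), with n-1 = 3.
  S[A,A] = ((-2.75)·(-2.75) + (1.25)·(1.25) + (2.25)·(2.25) + (-0.75)·(-0.75)) / 3 = 14.75/3 = 4.9167
  S[A,B] = ((-2.75)·(2.25) + (1.25)·(-4.75) + (2.25)·(2.25) + (-0.75)·(0.25)) / 3 = -7.25/3 = -2.4167
  S[A,C] = ((-2.75)·(-0.25) + (1.25)·(-1.25) + (2.25)·(3.75) + (-0.75)·(-2.25)) / 3 = 9.25/3 = 3.0833
  S[B,B] = ((2.25)·(2.25) + (-4.75)·(-4.75) + (2.25)·(2.25) + (0.25)·(0.25)) / 3 = 32.75/3 = 10.9167
  S[B,C] = ((2.25)·(-0.25) + (-4.75)·(-1.25) + (2.25)·(3.75) + (0.25)·(-2.25)) / 3 = 13.25/3 = 4.4167
  S[C,C] = ((-0.25)·(-0.25) + (-1.25)·(-1.25) + (3.75)·(3.75) + (-2.25)·(-2.25)) / 3 = 20.75/3 = 6.9167

S is symmetric (S[j,i] = S[i,j]). Assembling:

S = [[4.9167, -2.4167, 3.0833],
 [-2.4167, 10.9167, 4.4167],
 [3.0833, 4.4167, 6.9167]]


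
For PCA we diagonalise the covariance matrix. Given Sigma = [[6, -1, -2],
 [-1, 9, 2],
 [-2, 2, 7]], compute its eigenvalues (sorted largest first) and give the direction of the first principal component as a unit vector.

Step 1 — characteristic polynomial p(λ) = det(λI - Sigma) = λ³ - tr·λ² + c_1·λ - det, where tr = trace, c_1 = sum of the principal 2×2 minors, det = det(Sigma):
  tr = 6 + 9 + 7 = 22,
  c_1 = (6·9 - (-1)²) + (6·7 - (-2)²) + (9·7 - (2)²) = 53 + 38 + 59 = 150,
  det = 6·(9·7 - (2)²) - (-1)·((-1)·7 - (2)·(-2)) + (-2)·((-1)·(2) - 9·(-2)) = 6·(59) - (-1)·(-3) + (-2)·(16) = 319.
  So p(λ) = λ³ - 22λ² + 150λ - 319.
Step 2 — look for an integer root (rational root theorem: any rational root is an integer divisor of 319). Testing λ = 11:
  p(11) = 1331 - 2662 + 1650 - 319 = 0  ✓
  Dividing out (λ - 11): p(λ) = (λ - 11)(λ² - 11λ + 29).
Step 3 — remaining eigenvalues from the quadratic λ² - 11λ + 29 = 0:
  Δ = 11² - 4·29 = 121 - 116 = 5,  λ = (11 ± √5)/2 = (11 ± 2.2361)/2 ≈ 6.618 or 4.382.
  Sorted: λ_1 = 11,  λ_2 = 6.618,  λ_3 = 4.382  (check: sum = 22 = tr ✓).

Step 4 — unit eigenvector for λ_1 = 11: v spans the null space of (Sigma - λ_1 I), whose rows are
  r_1 = (-5, -1, -2),  r_2 = (-1, -2, 2),  r_3 = (-2, 2, -4).
  v is orthogonal to every row, so take v ∝ r_1 × r_2 = ((-1)·(2) - (-2)·(-2), (-2)·(-1) - (-5)·(2), (-5)·(-2) - (-1)·(-1)) = (-6, 12, 9).
  Rescale (divide by 3; multiply by -1 so the first nonzero entry is positive): u = (2, -4, -3).
  ||u|| = √((2)² + (-4)² + (-3)²) = √(29) ≈ 5.3852,  v_1 = u/||u|| ≈ (0.3714, -0.7428, -0.5571) (||v_1|| = 1).

λ_1 = 11,  λ_2 = 6.618,  λ_3 = 4.382;  v_1 ≈ (0.3714, -0.7428, -0.5571)


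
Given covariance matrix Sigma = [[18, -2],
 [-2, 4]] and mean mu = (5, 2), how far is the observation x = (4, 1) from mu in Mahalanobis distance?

Step 1 — centre the observation: (x - mu) = (-1, -1).

Step 2 — invert Sigma. det(Sigma) = 18·4 - (-2)² = 68.
  Sigma^{-1} = (1/det) · [[d, -b], [-b, a]] = [[0.0588, 0.0294],
 [0.0294, 0.2647]].

Step 3 — form the quadratic (x - mu)^T · Sigma^{-1} · (x - mu):
  Sigma^{-1} · (x - mu) = (-0.0882, -0.2941).
  (x - mu)^T · [Sigma^{-1} · (x - mu)] = (-1)·(-0.0882) + (-1)·(-0.2941) = 0.3824.

Step 4 — take square root: d = √(0.3824) ≈ 0.6183.

d(x, mu) = √(0.3824) ≈ 0.6183


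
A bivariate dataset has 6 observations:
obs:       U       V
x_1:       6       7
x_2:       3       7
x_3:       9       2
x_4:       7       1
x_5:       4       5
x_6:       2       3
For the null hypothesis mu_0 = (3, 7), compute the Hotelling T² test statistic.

Step 1 — sample mean vector:
  mean(U) = (6 + 3 + 9 + 7 + 4 + 2) / 6 = 31/6 = 5.1667
  mean(V) = (7 + 7 + 2 + 1 + 5 + 3) / 6 = 25/6 = 4.1667
  x̄ = (5.1667, 4.1667),  deviation x̄ - mu_0 = (5.1667, 4.1667) - (3, 7) = (2.1667, -2.8333).

Step 2 — sample covariance matrix, S[i,j] = (1/(n-1)) · Σ_k (x_{k,i} - mean_i) · (x_{k,j} - mean_j), divisor n-1 = 5:
  S[U,U] = ((0.8333)·(0.8333) + (-2.1667)·(-2.1667) + (3.8333)·(3.8333) + (1.8333)·(1.8333) + (-1.1667)·(-1.1667) + (-3.1667)·(-3.1667)) / 5 = 34.8333/5 = 6.9667
  S[U,V] = ((0.8333)·(2.8333) + (-2.1667)·(2.8333) + (3.8333)·(-2.1667) + (1.8333)·(-3.1667) + (-1.1667)·(0.8333) + (-3.1667)·(-1.1667)) / 5 = -15.1667/5 = -3.0333
  S[V,V] = ((2.8333)·(2.8333) + (2.8333)·(2.8333) + (-2.1667)·(-2.1667) + (-3.1667)·(-3.1667) + (0.8333)·(0.8333) + (-1.1667)·(-1.1667)) / 5 = 32.8333/5 = 6.5667
  S = [[6.9667, -3.0333],
 [-3.0333, 6.5667]].

Step 3 — invert S. det(S) = 6.9667·6.5667 - (-3.0333)² = 36.5467.
  S^{-1} = (1/det) · [[d, -b], [-b, a]] = [[0.1797, 0.083],
 [0.083, 0.1906]].

Step 4 — quadratic form (x̄ - mu_0)^T · S^{-1} · (x̄ - mu_0):
  S^{-1} · (x̄ - mu_0) = (0.1541, -0.3603),
  (x̄ - mu_0)^T · [...] = (2.1667)·(0.1541) + (-2.8333)·(-0.3603) = 1.3547.

Step 5 — scale by n: T² = 6 · 1.3547 = 8.1284.

T² ≈ 8.1284


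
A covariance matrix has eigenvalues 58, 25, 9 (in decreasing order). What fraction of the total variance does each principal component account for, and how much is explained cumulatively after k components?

Step 1 — total variance = trace(Sigma) = Σ λ_i = 58 + 25 + 9 = 92.

Step 2 — fraction explained by component i = λ_i / Σ λ:
  PC1: 58/92 = 0.6304
  PC2: 25/92 = 0.2717
  PC3: 9/92 = 0.0978

Step 3 — cumulative fraction after k components = (λ_1 + ... + λ_k) / Σ λ:
  k = 1: 58/92 = 0.6304
  k = 2: (58 + 25)/92 = 83/92 = 0.9022
  k = 3: (58 + 25 + 9)/92 = 92/92 = 1

Summary (fraction, with percent):

explained: PC1 0.6304 (63.04%), PC2 0.2717 (27.17%), PC3 0.0978 (9.78%);  cumulative: 0.6304, 0.9022, 1


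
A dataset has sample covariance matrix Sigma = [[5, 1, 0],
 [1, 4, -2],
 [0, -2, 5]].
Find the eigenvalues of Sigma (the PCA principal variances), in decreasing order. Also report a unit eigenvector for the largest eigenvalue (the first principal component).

Step 1 — characteristic polynomial p(λ) = det(λI - Sigma) = λ³ - tr·λ² + c_1·λ - det, where tr = trace, c_1 = sum of the principal 2×2 minors, det = det(Sigma):
  tr = 5 + 4 + 5 = 14,
  c_1 = (5·4 - (1)²) + (5·5 - (0)²) + (4·5 - (-2)²) = 19 + 25 + 16 = 60,
  det = 5·(4·5 - (-2)²) - (1)·((1)·5 - (-2)·(0)) + (0)·((1)·(-2) - 4·(0)) = 5·(16) - (1)·(5) + (0)·(-2) = 75.
  So p(λ) = λ³ - 14λ² + 60λ - 75.
Step 2 — look for an integer root (rational root theorem: any rational root is an integer divisor of 75). Testing λ = 5:
  p(5) = 125 - 350 + 300 - 75 = 0  ✓
  Dividing out (λ - 5): p(λ) = (λ - 5)(λ² - 9λ + 15).
Step 3 — remaining eigenvalues from the quadratic λ² - 9λ + 15 = 0:
  Δ = 9² - 4·15 = 81 - 60 = 21,  λ = (9 ± √21)/2 = (9 ± 4.5826)/2 ≈ 6.7913 or 2.2087.
  Sorted: λ_1 = 6.7913,  λ_2 = 5,  λ_3 = 2.2087  (check: sum = 14 = tr ✓).

Step 4 — unit eigenvector for λ_1 ≈ 6.7913: v spans the null space of (Sigma - λ_1 I), whose rows are
  r_1 = (-1.7913, 1, 0),  r_2 = (1, -2.7913, -2),  r_3 = (0, -2, -1.7913).
  v is orthogonal to every row, so take v ∝ r_1 × r_2 = ((1)·(-2) - (0)·(-2.7913), (0)·(1) - (-1.7913)·(-2), (-1.7913)·(-2.7913) - (1)·(1)) ≈ (-2, -3.5826, 4).
  Rescale (multiply by -1 so the first nonzero entry is positive): u = (2, 3.5826, -4).
  ||u|| = √((2)² + (3.5826)² + (-4)²) = √(32.8348) ≈ 5.7302,  v_1 = u/||u|| ≈ (0.349, 0.6252, -0.6981) (||v_1|| = 1).

λ_1 = 6.7913,  λ_2 = 5,  λ_3 = 2.2087;  v_1 ≈ (0.349, 0.6252, -0.6981)


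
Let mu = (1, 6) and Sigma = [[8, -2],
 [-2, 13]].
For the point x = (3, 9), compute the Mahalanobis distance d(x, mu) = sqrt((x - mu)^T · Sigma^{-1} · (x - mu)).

Step 1 — centre the observation: (x - mu) = (2, 3).

Step 2 — invert Sigma. det(Sigma) = 8·13 - (-2)² = 100.
  Sigma^{-1} = (1/det) · [[d, -b], [-b, a]] = [[0.13, 0.02],
 [0.02, 0.08]].

Step 3 — form the quadratic (x - mu)^T · Sigma^{-1} · (x - mu):
  Sigma^{-1} · (x - mu) = (0.32, 0.28).
  (x - mu)^T · [Sigma^{-1} · (x - mu)] = (2)·(0.32) + (3)·(0.28) = 1.48.

Step 4 — take square root: d = √(1.48) ≈ 1.2166.

d(x, mu) = √(1.48) ≈ 1.2166


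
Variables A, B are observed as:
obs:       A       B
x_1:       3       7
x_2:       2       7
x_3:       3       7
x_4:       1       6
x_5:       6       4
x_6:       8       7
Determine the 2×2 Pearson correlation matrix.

Step 1 — column means:
  mean(A) = (3 + 2 + 3 + 1 + 6 + 8) / 6 = 23/6 = 3.8333
  mean(B) = (7 + 7 + 7 + 6 + 4 + 7) / 6 = 38/6 = 6.3333

Step 2 — sample variances and covariances s[i,j] = (1/(n-1)) · Σ_k (x_{k,i} - mean_i) · (x_{k,j} - mean_j), with n-1 = 5:
  s[A,A] = ((-0.8333)·(-0.8333) + (-1.8333)·(-1.8333) + (-0.8333)·(-0.8333) + (-2.8333)·(-2.8333) + (2.1667)·(2.1667) + (4.1667)·(4.1667)) / 5 = 34.8333/5 = 6.9667
  s[A,B] = ((-0.8333)·(0.6667) + (-1.8333)·(0.6667) + (-0.8333)·(0.6667) + (-2.8333)·(-0.3333) + (2.1667)·(-2.3333) + (4.1667)·(0.6667)) / 5 = -3.6667/5 = -0.7333
  s[B,B] = ((0.6667)·(0.6667) + (0.6667)·(0.6667) + (0.6667)·(0.6667) + (-0.3333)·(-0.3333) + (-2.3333)·(-2.3333) + (0.6667)·(0.6667)) / 5 = 7.3333/5 = 1.4667
  Sample standard deviations s_i = √(s[i,i]):
  s(A) = √(6.9667) = 2.6394
  s(B) = √(1.4667) = 1.2111

Step 3 — r_{ij} = s_{ij} / (s_i · s_j):
  r[A,A] = 1 (diagonal).
  r[A,B] = -0.7333 / (2.6394 · 1.2111) = -0.7333 / 3.1965 = -0.2294
  r[B,B] = 1 (diagonal).

R is symmetric with unit diagonal. Assembling:

R = [[1, -0.2294],
 [-0.2294, 1]]


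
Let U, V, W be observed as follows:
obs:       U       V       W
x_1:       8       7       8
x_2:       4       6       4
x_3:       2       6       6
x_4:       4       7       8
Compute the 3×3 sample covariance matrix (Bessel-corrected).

Step 1 — column means:
  mean(U) = (8 + 4 + 2 + 4) / 4 = 18/4 = 4.5
  mean(V) = (7 + 6 + 6 + 7) / 4 = 26/4 = 6.5
  mean(W) = (8 + 4 + 6 + 8) / 4 = 26/4 = 6.5

Step 2 — sample covariance S[i,j] = (1/(n-1)) · Σ_k (x_{k,i} - mean_i) · (x_{k,j} - mean_j), with n-1 = 3.
  S[U,U] = ((3.5)·(3.5) + (-0.5)·(-0.5) + (-2.5)·(-2.5) + (-0.5)·(-0.5)) / 3 = 19/3 = 6.3333
  S[U,V] = ((3.5)·(0.5) + (-0.5)·(-0.5) + (-2.5)·(-0.5) + (-0.5)·(0.5)) / 3 = 3/3 = 1
  S[U,W] = ((3.5)·(1.5) + (-0.5)·(-2.5) + (-2.5)·(-0.5) + (-0.5)·(1.5)) / 3 = 7/3 = 2.3333
  S[V,V] = ((0.5)·(0.5) + (-0.5)·(-0.5) + (-0.5)·(-0.5) + (0.5)·(0.5)) / 3 = 1/3 = 0.3333
  S[V,W] = ((0.5)·(1.5) + (-0.5)·(-2.5) + (-0.5)·(-0.5) + (0.5)·(1.5)) / 3 = 3/3 = 1
  S[W,W] = ((1.5)·(1.5) + (-2.5)·(-2.5) + (-0.5)·(-0.5) + (1.5)·(1.5)) / 3 = 11/3 = 3.6667

S is symmetric (S[j,i] = S[i,j]). Assembling:

S = [[6.3333, 1, 2.3333],
 [1, 0.3333, 1],
 [2.3333, 1, 3.6667]]


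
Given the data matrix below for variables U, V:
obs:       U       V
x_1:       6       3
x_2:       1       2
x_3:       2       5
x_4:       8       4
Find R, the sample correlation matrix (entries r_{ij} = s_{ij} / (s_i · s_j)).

Step 1 — column means:
  mean(U) = (6 + 1 + 2 + 8) / 4 = 17/4 = 4.25
  mean(V) = (3 + 2 + 5 + 4) / 4 = 14/4 = 3.5

Step 2 — sample variances and covariances s[i,j] = (1/(n-1)) · Σ_k (x_{k,i} - mean_i) · (x_{k,j} - mean_j), with n-1 = 3:
  s[U,U] = ((1.75)·(1.75) + (-3.25)·(-3.25) + (-2.25)·(-2.25) + (3.75)·(3.75)) / 3 = 32.75/3 = 10.9167
  s[U,V] = ((1.75)·(-0.5) + (-3.25)·(-1.5) + (-2.25)·(1.5) + (3.75)·(0.5)) / 3 = 2.5/3 = 0.8333
  s[V,V] = ((-0.5)·(-0.5) + (-1.5)·(-1.5) + (1.5)·(1.5) + (0.5)·(0.5)) / 3 = 5/3 = 1.6667
  Sample standard deviations s_i = √(s[i,i]):
  s(U) = √(10.9167) = 3.304
  s(V) = √(1.6667) = 1.291

Step 3 — r_{ij} = s_{ij} / (s_i · s_j):
  r[U,U] = 1 (diagonal).
  r[U,V] = 0.8333 / (3.304 · 1.291) = 0.8333 / 4.2655 = 0.1954
  r[V,V] = 1 (diagonal).

R is symmetric with unit diagonal. Assembling:

R = [[1, 0.1954],
 [0.1954, 1]]


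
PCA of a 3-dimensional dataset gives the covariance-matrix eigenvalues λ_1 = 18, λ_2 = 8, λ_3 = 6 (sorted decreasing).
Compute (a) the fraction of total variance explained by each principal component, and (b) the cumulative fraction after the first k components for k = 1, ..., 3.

Step 1 — total variance = trace(Sigma) = Σ λ_i = 18 + 8 + 6 = 32.

Step 2 — fraction explained by component i = λ_i / Σ λ:
  PC1: 18/32 = 0.5625
  PC2: 8/32 = 0.25
  PC3: 6/32 = 0.1875

Step 3 — cumulative fraction after k components = (λ_1 + ... + λ_k) / Σ λ:
  k = 1: 18/32 = 0.5625
  k = 2: (18 + 8)/32 = 26/32 = 0.8125
  k = 3: (18 + 8 + 6)/32 = 32/32 = 1

Summary (fraction, with percent):

explained: PC1 0.5625 (56.25%), PC2 0.25 (25%), PC3 0.1875 (18.75%);  cumulative: 0.5625, 0.8125, 1


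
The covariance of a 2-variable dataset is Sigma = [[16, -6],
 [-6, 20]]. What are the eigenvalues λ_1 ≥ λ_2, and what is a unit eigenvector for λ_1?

Step 1 — characteristic polynomial of 2×2 Sigma:
  det(Sigma - λI) = λ² - trace · λ + det = 0.
  trace = 16 + 20 = 36, det = 16·20 - (-6)² = 284.
Step 2 — discriminant:
  Δ = trace² - 4·det = 1296 - 1136 = 160.
Step 3 — eigenvalues:
  λ = (trace ± √Δ)/2 = (36 ± 12.6491)/2,
  λ_1 = 24.3246,  λ_2 = 11.6754.

Step 4 — unit eigenvector for λ_1: solve (Sigma - λ_1 I)v = 0. First row:
  (16 - 24.3246)·v_x + (-6)·v_y = 0, i.e. (-8.3246)·v_x + (-6)·v_y = 0,
  so v ∝ (b, λ_1 - a) = (-6, 8.3246); multiply by -1 so the first entry is positive: u = (6, -8.3246).
  ||u|| = √((6)² + (-8.3246)²) = √(105.2982) ≈ 10.2615,
  v_1 = u/||u|| ≈ (0.5847, -0.8112) (||v_1|| = 1).

λ_1 = 24.3246,  λ_2 = 11.6754;  v_1 ≈ (0.5847, -0.8112)


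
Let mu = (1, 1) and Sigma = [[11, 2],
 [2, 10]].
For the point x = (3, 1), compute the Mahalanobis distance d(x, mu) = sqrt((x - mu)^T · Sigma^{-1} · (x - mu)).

Step 1 — centre the observation: (x - mu) = (2, 0).

Step 2 — invert Sigma. det(Sigma) = 11·10 - (2)² = 106.
  Sigma^{-1} = (1/det) · [[d, -b], [-b, a]] = [[0.0943, -0.0189],
 [-0.0189, 0.1038]].

Step 3 — form the quadratic (x - mu)^T · Sigma^{-1} · (x - mu):
  Sigma^{-1} · (x - mu) = (0.1887, -0.0377).
  (x - mu)^T · [Sigma^{-1} · (x - mu)] = (2)·(0.1887) + (0)·(-0.0377) = 0.3774.

Step 4 — take square root: d = √(0.3774) ≈ 0.6143.

d(x, mu) = √(0.3774) ≈ 0.6143


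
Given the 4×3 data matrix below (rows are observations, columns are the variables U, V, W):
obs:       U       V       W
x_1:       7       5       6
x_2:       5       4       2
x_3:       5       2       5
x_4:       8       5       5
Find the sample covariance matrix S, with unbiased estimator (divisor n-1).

Step 1 — column means:
  mean(U) = (7 + 5 + 5 + 8) / 4 = 25/4 = 6.25
  mean(V) = (5 + 4 + 2 + 5) / 4 = 16/4 = 4
  mean(W) = (6 + 2 + 5 + 5) / 4 = 18/4 = 4.5

Step 2 — sample covariance S[i,j] = (1/(n-1)) · Σ_k (x_{k,i} - mean_i) · (x_{k,j} - mean_j), with n-1 = 3.
  S[U,U] = ((0.75)·(0.75) + (-1.25)·(-1.25) + (-1.25)·(-1.25) + (1.75)·(1.75)) / 3 = 6.75/3 = 2.25
  S[U,V] = ((0.75)·(1) + (-1.25)·(0) + (-1.25)·(-2) + (1.75)·(1)) / 3 = 5/3 = 1.6667
  S[U,W] = ((0.75)·(1.5) + (-1.25)·(-2.5) + (-1.25)·(0.5) + (1.75)·(0.5)) / 3 = 4.5/3 = 1.5
  S[V,V] = ((1)·(1) + (0)·(0) + (-2)·(-2) + (1)·(1)) / 3 = 6/3 = 2
  S[V,W] = ((1)·(1.5) + (0)·(-2.5) + (-2)·(0.5) + (1)·(0.5)) / 3 = 1/3 = 0.3333
  S[W,W] = ((1.5)·(1.5) + (-2.5)·(-2.5) + (0.5)·(0.5) + (0.5)·(0.5)) / 3 = 9/3 = 3

S is symmetric (S[j,i] = S[i,j]). Assembling:

S = [[2.25, 1.6667, 1.5],
 [1.6667, 2, 0.3333],
 [1.5, 0.3333, 3]]


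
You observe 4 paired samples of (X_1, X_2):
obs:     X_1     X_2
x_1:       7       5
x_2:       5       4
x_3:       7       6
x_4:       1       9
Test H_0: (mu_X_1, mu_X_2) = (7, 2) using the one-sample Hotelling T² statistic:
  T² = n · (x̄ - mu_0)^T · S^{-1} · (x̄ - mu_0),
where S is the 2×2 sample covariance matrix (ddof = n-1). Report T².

Step 1 — sample mean vector:
  mean(X_1) = (7 + 5 + 7 + 1) / 4 = 20/4 = 5
  mean(X_2) = (5 + 4 + 6 + 9) / 4 = 24/4 = 6
  x̄ = (5, 6),  deviation x̄ - mu_0 = (5, 6) - (7, 2) = (-2, 4).

Step 2 — sample covariance matrix, S[i,j] = (1/(n-1)) · Σ_k (x_{k,i} - mean_i) · (x_{k,j} - mean_j), divisor n-1 = 3:
  S[X_1,X_1] = ((2)·(2) + (0)·(0) + (2)·(2) + (-4)·(-4)) / 3 = 24/3 = 8
  S[X_1,X_2] = ((2)·(-1) + (0)·(-2) + (2)·(0) + (-4)·(3)) / 3 = -14/3 = -4.6667
  S[X_2,X_2] = ((-1)·(-1) + (-2)·(-2) + (0)·(0) + (3)·(3)) / 3 = 14/3 = 4.6667
  S = [[8, -4.6667],
 [-4.6667, 4.6667]].

Step 3 — invert S. det(S) = 8·4.6667 - (-4.6667)² = 15.5556.
  S^{-1} = (1/det) · [[d, -b], [-b, a]] = [[0.3, 0.3],
 [0.3, 0.5143]].

Step 4 — quadratic form (x̄ - mu_0)^T · S^{-1} · (x̄ - mu_0):
  S^{-1} · (x̄ - mu_0) = (0.6, 1.4571),
  (x̄ - mu_0)^T · [...] = (-2)·(0.6) + (4)·(1.4571) = 4.6286.

Step 5 — scale by n: T² = 4 · 4.6286 = 18.5143.

T² ≈ 18.5143
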